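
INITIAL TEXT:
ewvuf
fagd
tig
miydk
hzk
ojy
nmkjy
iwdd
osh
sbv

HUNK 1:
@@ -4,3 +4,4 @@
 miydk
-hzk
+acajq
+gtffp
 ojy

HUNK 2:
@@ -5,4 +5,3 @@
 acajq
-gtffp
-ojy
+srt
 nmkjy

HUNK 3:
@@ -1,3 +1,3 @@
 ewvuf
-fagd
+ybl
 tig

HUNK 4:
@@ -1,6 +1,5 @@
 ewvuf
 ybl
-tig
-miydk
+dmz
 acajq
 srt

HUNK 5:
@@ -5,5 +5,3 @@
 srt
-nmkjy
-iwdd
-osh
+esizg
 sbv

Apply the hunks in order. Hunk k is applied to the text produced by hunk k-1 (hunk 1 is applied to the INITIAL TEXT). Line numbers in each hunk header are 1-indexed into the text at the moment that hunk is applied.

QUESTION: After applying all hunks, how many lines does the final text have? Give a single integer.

Hunk 1: at line 4 remove [hzk] add [acajq,gtffp] -> 11 lines: ewvuf fagd tig miydk acajq gtffp ojy nmkjy iwdd osh sbv
Hunk 2: at line 5 remove [gtffp,ojy] add [srt] -> 10 lines: ewvuf fagd tig miydk acajq srt nmkjy iwdd osh sbv
Hunk 3: at line 1 remove [fagd] add [ybl] -> 10 lines: ewvuf ybl tig miydk acajq srt nmkjy iwdd osh sbv
Hunk 4: at line 1 remove [tig,miydk] add [dmz] -> 9 lines: ewvuf ybl dmz acajq srt nmkjy iwdd osh sbv
Hunk 5: at line 5 remove [nmkjy,iwdd,osh] add [esizg] -> 7 lines: ewvuf ybl dmz acajq srt esizg sbv
Final line count: 7

Answer: 7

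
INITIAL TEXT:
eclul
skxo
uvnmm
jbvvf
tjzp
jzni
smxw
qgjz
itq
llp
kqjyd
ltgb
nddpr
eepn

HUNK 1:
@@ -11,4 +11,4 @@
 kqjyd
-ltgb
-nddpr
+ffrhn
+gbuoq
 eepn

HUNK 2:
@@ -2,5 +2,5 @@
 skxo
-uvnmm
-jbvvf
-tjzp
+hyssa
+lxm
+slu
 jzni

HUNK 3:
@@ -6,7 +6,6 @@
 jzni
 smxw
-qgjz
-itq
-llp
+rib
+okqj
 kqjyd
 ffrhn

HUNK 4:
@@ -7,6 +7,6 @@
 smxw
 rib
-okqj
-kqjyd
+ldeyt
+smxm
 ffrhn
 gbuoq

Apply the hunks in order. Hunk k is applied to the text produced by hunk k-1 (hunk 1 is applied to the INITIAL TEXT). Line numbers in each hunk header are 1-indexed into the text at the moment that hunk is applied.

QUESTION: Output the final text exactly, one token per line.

Hunk 1: at line 11 remove [ltgb,nddpr] add [ffrhn,gbuoq] -> 14 lines: eclul skxo uvnmm jbvvf tjzp jzni smxw qgjz itq llp kqjyd ffrhn gbuoq eepn
Hunk 2: at line 2 remove [uvnmm,jbvvf,tjzp] add [hyssa,lxm,slu] -> 14 lines: eclul skxo hyssa lxm slu jzni smxw qgjz itq llp kqjyd ffrhn gbuoq eepn
Hunk 3: at line 6 remove [qgjz,itq,llp] add [rib,okqj] -> 13 lines: eclul skxo hyssa lxm slu jzni smxw rib okqj kqjyd ffrhn gbuoq eepn
Hunk 4: at line 7 remove [okqj,kqjyd] add [ldeyt,smxm] -> 13 lines: eclul skxo hyssa lxm slu jzni smxw rib ldeyt smxm ffrhn gbuoq eepn

Answer: eclul
skxo
hyssa
lxm
slu
jzni
smxw
rib
ldeyt
smxm
ffrhn
gbuoq
eepn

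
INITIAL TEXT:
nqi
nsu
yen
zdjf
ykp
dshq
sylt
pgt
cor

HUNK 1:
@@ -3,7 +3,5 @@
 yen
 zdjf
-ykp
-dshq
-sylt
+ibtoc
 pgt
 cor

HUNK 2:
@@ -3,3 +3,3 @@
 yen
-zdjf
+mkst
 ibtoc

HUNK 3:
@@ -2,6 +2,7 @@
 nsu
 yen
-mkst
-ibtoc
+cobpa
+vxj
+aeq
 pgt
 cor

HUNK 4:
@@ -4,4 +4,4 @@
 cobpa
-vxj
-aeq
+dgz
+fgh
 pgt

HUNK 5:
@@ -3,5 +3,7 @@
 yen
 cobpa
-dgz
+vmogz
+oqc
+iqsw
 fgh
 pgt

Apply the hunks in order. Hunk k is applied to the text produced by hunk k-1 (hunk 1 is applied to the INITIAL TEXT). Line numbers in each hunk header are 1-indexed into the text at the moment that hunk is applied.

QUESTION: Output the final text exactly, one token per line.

Hunk 1: at line 3 remove [ykp,dshq,sylt] add [ibtoc] -> 7 lines: nqi nsu yen zdjf ibtoc pgt cor
Hunk 2: at line 3 remove [zdjf] add [mkst] -> 7 lines: nqi nsu yen mkst ibtoc pgt cor
Hunk 3: at line 2 remove [mkst,ibtoc] add [cobpa,vxj,aeq] -> 8 lines: nqi nsu yen cobpa vxj aeq pgt cor
Hunk 4: at line 4 remove [vxj,aeq] add [dgz,fgh] -> 8 lines: nqi nsu yen cobpa dgz fgh pgt cor
Hunk 5: at line 3 remove [dgz] add [vmogz,oqc,iqsw] -> 10 lines: nqi nsu yen cobpa vmogz oqc iqsw fgh pgt cor

Answer: nqi
nsu
yen
cobpa
vmogz
oqc
iqsw
fgh
pgt
cor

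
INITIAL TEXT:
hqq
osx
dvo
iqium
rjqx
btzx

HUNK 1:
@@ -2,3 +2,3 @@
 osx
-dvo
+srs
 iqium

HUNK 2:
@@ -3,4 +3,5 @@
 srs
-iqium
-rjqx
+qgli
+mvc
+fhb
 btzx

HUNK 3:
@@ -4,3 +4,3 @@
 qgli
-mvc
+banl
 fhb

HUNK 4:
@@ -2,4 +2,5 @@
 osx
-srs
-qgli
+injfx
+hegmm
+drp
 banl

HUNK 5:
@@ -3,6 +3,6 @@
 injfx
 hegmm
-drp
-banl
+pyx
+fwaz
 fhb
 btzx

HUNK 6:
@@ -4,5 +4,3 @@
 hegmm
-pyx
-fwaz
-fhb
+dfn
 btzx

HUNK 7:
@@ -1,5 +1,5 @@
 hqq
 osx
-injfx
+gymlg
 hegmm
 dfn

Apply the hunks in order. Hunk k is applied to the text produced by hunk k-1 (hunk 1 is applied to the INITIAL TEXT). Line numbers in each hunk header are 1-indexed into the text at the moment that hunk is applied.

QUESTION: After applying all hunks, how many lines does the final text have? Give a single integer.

Hunk 1: at line 2 remove [dvo] add [srs] -> 6 lines: hqq osx srs iqium rjqx btzx
Hunk 2: at line 3 remove [iqium,rjqx] add [qgli,mvc,fhb] -> 7 lines: hqq osx srs qgli mvc fhb btzx
Hunk 3: at line 4 remove [mvc] add [banl] -> 7 lines: hqq osx srs qgli banl fhb btzx
Hunk 4: at line 2 remove [srs,qgli] add [injfx,hegmm,drp] -> 8 lines: hqq osx injfx hegmm drp banl fhb btzx
Hunk 5: at line 3 remove [drp,banl] add [pyx,fwaz] -> 8 lines: hqq osx injfx hegmm pyx fwaz fhb btzx
Hunk 6: at line 4 remove [pyx,fwaz,fhb] add [dfn] -> 6 lines: hqq osx injfx hegmm dfn btzx
Hunk 7: at line 1 remove [injfx] add [gymlg] -> 6 lines: hqq osx gymlg hegmm dfn btzx
Final line count: 6

Answer: 6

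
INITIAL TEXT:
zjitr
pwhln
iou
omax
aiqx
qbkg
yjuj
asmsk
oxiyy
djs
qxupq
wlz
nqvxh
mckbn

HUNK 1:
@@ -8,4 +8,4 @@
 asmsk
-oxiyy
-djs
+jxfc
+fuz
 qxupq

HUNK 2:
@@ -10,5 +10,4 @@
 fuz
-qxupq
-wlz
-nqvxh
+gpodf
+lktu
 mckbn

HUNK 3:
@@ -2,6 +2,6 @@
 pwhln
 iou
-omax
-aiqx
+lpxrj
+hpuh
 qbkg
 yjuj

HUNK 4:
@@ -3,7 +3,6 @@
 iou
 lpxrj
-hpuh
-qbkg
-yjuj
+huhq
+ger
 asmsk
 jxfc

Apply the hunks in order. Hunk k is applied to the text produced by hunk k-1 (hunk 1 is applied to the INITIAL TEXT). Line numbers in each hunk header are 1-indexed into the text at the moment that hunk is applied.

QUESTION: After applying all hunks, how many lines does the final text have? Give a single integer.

Answer: 12

Derivation:
Hunk 1: at line 8 remove [oxiyy,djs] add [jxfc,fuz] -> 14 lines: zjitr pwhln iou omax aiqx qbkg yjuj asmsk jxfc fuz qxupq wlz nqvxh mckbn
Hunk 2: at line 10 remove [qxupq,wlz,nqvxh] add [gpodf,lktu] -> 13 lines: zjitr pwhln iou omax aiqx qbkg yjuj asmsk jxfc fuz gpodf lktu mckbn
Hunk 3: at line 2 remove [omax,aiqx] add [lpxrj,hpuh] -> 13 lines: zjitr pwhln iou lpxrj hpuh qbkg yjuj asmsk jxfc fuz gpodf lktu mckbn
Hunk 4: at line 3 remove [hpuh,qbkg,yjuj] add [huhq,ger] -> 12 lines: zjitr pwhln iou lpxrj huhq ger asmsk jxfc fuz gpodf lktu mckbn
Final line count: 12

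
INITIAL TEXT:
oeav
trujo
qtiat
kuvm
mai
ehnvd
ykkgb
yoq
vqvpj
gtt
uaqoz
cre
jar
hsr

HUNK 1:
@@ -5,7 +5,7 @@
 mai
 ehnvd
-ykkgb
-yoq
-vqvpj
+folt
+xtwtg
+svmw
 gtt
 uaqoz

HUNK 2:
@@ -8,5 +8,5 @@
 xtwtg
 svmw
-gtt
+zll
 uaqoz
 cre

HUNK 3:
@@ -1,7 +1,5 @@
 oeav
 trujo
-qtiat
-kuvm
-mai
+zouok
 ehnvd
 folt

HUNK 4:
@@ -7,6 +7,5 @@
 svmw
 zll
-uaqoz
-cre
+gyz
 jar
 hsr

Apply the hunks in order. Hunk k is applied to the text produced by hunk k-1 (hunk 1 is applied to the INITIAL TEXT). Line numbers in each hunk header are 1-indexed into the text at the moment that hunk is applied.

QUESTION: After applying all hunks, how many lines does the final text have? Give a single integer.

Answer: 11

Derivation:
Hunk 1: at line 5 remove [ykkgb,yoq,vqvpj] add [folt,xtwtg,svmw] -> 14 lines: oeav trujo qtiat kuvm mai ehnvd folt xtwtg svmw gtt uaqoz cre jar hsr
Hunk 2: at line 8 remove [gtt] add [zll] -> 14 lines: oeav trujo qtiat kuvm mai ehnvd folt xtwtg svmw zll uaqoz cre jar hsr
Hunk 3: at line 1 remove [qtiat,kuvm,mai] add [zouok] -> 12 lines: oeav trujo zouok ehnvd folt xtwtg svmw zll uaqoz cre jar hsr
Hunk 4: at line 7 remove [uaqoz,cre] add [gyz] -> 11 lines: oeav trujo zouok ehnvd folt xtwtg svmw zll gyz jar hsr
Final line count: 11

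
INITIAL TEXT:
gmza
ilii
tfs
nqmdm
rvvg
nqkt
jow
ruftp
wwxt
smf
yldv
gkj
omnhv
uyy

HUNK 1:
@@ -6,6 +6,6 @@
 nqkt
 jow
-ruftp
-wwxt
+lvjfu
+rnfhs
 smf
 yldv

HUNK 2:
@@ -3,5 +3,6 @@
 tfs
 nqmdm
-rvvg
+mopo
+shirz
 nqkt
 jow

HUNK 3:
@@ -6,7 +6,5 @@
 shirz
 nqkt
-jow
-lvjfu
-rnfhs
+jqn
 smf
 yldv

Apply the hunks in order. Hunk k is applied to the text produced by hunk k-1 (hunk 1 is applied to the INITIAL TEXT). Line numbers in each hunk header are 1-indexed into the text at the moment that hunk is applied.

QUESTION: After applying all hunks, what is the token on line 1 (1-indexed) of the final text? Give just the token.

Hunk 1: at line 6 remove [ruftp,wwxt] add [lvjfu,rnfhs] -> 14 lines: gmza ilii tfs nqmdm rvvg nqkt jow lvjfu rnfhs smf yldv gkj omnhv uyy
Hunk 2: at line 3 remove [rvvg] add [mopo,shirz] -> 15 lines: gmza ilii tfs nqmdm mopo shirz nqkt jow lvjfu rnfhs smf yldv gkj omnhv uyy
Hunk 3: at line 6 remove [jow,lvjfu,rnfhs] add [jqn] -> 13 lines: gmza ilii tfs nqmdm mopo shirz nqkt jqn smf yldv gkj omnhv uyy
Final line 1: gmza

Answer: gmza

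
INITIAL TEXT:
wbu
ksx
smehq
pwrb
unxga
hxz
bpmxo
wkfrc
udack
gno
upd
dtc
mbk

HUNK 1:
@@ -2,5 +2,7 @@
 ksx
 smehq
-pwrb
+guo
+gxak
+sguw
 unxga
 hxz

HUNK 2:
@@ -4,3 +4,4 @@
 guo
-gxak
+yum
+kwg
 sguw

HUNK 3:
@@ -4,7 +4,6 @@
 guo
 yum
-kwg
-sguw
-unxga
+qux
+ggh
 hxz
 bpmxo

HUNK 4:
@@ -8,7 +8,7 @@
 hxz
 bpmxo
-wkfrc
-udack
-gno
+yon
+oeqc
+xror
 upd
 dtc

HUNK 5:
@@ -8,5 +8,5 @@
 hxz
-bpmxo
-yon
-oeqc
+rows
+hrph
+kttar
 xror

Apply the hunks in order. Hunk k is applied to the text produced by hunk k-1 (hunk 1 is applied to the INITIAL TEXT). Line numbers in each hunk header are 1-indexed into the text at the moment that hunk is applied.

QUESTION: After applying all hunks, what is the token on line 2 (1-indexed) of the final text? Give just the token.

Answer: ksx

Derivation:
Hunk 1: at line 2 remove [pwrb] add [guo,gxak,sguw] -> 15 lines: wbu ksx smehq guo gxak sguw unxga hxz bpmxo wkfrc udack gno upd dtc mbk
Hunk 2: at line 4 remove [gxak] add [yum,kwg] -> 16 lines: wbu ksx smehq guo yum kwg sguw unxga hxz bpmxo wkfrc udack gno upd dtc mbk
Hunk 3: at line 4 remove [kwg,sguw,unxga] add [qux,ggh] -> 15 lines: wbu ksx smehq guo yum qux ggh hxz bpmxo wkfrc udack gno upd dtc mbk
Hunk 4: at line 8 remove [wkfrc,udack,gno] add [yon,oeqc,xror] -> 15 lines: wbu ksx smehq guo yum qux ggh hxz bpmxo yon oeqc xror upd dtc mbk
Hunk 5: at line 8 remove [bpmxo,yon,oeqc] add [rows,hrph,kttar] -> 15 lines: wbu ksx smehq guo yum qux ggh hxz rows hrph kttar xror upd dtc mbk
Final line 2: ksx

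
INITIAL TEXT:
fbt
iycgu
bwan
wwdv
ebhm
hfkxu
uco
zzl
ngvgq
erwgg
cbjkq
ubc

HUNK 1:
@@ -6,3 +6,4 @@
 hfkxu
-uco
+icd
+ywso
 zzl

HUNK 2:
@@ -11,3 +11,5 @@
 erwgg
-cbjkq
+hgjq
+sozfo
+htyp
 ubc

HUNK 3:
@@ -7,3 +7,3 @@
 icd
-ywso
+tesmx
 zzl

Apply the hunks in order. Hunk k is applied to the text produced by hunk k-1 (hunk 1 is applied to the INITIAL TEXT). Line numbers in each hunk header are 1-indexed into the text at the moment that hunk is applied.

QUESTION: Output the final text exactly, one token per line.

Answer: fbt
iycgu
bwan
wwdv
ebhm
hfkxu
icd
tesmx
zzl
ngvgq
erwgg
hgjq
sozfo
htyp
ubc

Derivation:
Hunk 1: at line 6 remove [uco] add [icd,ywso] -> 13 lines: fbt iycgu bwan wwdv ebhm hfkxu icd ywso zzl ngvgq erwgg cbjkq ubc
Hunk 2: at line 11 remove [cbjkq] add [hgjq,sozfo,htyp] -> 15 lines: fbt iycgu bwan wwdv ebhm hfkxu icd ywso zzl ngvgq erwgg hgjq sozfo htyp ubc
Hunk 3: at line 7 remove [ywso] add [tesmx] -> 15 lines: fbt iycgu bwan wwdv ebhm hfkxu icd tesmx zzl ngvgq erwgg hgjq sozfo htyp ubc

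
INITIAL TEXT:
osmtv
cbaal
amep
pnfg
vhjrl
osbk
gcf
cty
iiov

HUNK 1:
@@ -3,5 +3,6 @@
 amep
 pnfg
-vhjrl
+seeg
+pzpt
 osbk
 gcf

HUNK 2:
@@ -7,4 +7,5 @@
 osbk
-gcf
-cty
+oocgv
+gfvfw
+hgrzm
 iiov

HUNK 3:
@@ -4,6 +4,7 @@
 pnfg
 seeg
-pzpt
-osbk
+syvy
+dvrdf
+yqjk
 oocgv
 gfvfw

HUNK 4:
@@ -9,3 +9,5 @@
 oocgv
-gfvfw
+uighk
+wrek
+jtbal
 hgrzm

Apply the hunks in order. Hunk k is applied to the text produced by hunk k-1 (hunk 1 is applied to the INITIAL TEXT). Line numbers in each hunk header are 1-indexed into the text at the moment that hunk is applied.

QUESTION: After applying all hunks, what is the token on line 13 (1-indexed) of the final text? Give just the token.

Hunk 1: at line 3 remove [vhjrl] add [seeg,pzpt] -> 10 lines: osmtv cbaal amep pnfg seeg pzpt osbk gcf cty iiov
Hunk 2: at line 7 remove [gcf,cty] add [oocgv,gfvfw,hgrzm] -> 11 lines: osmtv cbaal amep pnfg seeg pzpt osbk oocgv gfvfw hgrzm iiov
Hunk 3: at line 4 remove [pzpt,osbk] add [syvy,dvrdf,yqjk] -> 12 lines: osmtv cbaal amep pnfg seeg syvy dvrdf yqjk oocgv gfvfw hgrzm iiov
Hunk 4: at line 9 remove [gfvfw] add [uighk,wrek,jtbal] -> 14 lines: osmtv cbaal amep pnfg seeg syvy dvrdf yqjk oocgv uighk wrek jtbal hgrzm iiov
Final line 13: hgrzm

Answer: hgrzm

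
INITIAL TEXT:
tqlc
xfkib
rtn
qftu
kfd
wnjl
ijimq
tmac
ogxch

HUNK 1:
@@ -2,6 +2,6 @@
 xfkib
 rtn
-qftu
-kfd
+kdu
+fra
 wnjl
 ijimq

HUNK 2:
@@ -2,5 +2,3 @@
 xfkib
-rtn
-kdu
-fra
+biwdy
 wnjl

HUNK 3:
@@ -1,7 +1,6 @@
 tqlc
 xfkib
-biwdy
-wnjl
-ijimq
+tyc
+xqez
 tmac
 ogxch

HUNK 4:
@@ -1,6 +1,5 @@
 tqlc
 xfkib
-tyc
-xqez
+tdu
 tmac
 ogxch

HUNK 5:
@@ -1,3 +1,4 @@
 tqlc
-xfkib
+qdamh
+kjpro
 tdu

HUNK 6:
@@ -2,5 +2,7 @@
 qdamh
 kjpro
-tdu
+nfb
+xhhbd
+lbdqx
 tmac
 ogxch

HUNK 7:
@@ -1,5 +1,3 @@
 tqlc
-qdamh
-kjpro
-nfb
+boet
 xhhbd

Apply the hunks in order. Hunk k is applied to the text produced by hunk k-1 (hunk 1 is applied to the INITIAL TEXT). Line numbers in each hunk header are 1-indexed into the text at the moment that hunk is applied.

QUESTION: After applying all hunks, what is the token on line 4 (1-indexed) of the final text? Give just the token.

Hunk 1: at line 2 remove [qftu,kfd] add [kdu,fra] -> 9 lines: tqlc xfkib rtn kdu fra wnjl ijimq tmac ogxch
Hunk 2: at line 2 remove [rtn,kdu,fra] add [biwdy] -> 7 lines: tqlc xfkib biwdy wnjl ijimq tmac ogxch
Hunk 3: at line 1 remove [biwdy,wnjl,ijimq] add [tyc,xqez] -> 6 lines: tqlc xfkib tyc xqez tmac ogxch
Hunk 4: at line 1 remove [tyc,xqez] add [tdu] -> 5 lines: tqlc xfkib tdu tmac ogxch
Hunk 5: at line 1 remove [xfkib] add [qdamh,kjpro] -> 6 lines: tqlc qdamh kjpro tdu tmac ogxch
Hunk 6: at line 2 remove [tdu] add [nfb,xhhbd,lbdqx] -> 8 lines: tqlc qdamh kjpro nfb xhhbd lbdqx tmac ogxch
Hunk 7: at line 1 remove [qdamh,kjpro,nfb] add [boet] -> 6 lines: tqlc boet xhhbd lbdqx tmac ogxch
Final line 4: lbdqx

Answer: lbdqx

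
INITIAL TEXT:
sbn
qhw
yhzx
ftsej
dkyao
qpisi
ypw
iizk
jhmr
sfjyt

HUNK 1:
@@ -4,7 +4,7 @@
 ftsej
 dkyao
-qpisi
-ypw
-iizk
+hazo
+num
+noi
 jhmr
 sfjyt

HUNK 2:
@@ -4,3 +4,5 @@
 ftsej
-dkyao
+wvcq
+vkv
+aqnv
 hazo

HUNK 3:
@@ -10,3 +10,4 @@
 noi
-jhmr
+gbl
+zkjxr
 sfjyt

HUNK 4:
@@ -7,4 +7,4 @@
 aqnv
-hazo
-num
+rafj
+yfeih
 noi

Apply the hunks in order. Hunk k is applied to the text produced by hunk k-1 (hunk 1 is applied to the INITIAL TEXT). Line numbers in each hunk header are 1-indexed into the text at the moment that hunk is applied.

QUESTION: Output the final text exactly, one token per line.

Answer: sbn
qhw
yhzx
ftsej
wvcq
vkv
aqnv
rafj
yfeih
noi
gbl
zkjxr
sfjyt

Derivation:
Hunk 1: at line 4 remove [qpisi,ypw,iizk] add [hazo,num,noi] -> 10 lines: sbn qhw yhzx ftsej dkyao hazo num noi jhmr sfjyt
Hunk 2: at line 4 remove [dkyao] add [wvcq,vkv,aqnv] -> 12 lines: sbn qhw yhzx ftsej wvcq vkv aqnv hazo num noi jhmr sfjyt
Hunk 3: at line 10 remove [jhmr] add [gbl,zkjxr] -> 13 lines: sbn qhw yhzx ftsej wvcq vkv aqnv hazo num noi gbl zkjxr sfjyt
Hunk 4: at line 7 remove [hazo,num] add [rafj,yfeih] -> 13 lines: sbn qhw yhzx ftsej wvcq vkv aqnv rafj yfeih noi gbl zkjxr sfjyt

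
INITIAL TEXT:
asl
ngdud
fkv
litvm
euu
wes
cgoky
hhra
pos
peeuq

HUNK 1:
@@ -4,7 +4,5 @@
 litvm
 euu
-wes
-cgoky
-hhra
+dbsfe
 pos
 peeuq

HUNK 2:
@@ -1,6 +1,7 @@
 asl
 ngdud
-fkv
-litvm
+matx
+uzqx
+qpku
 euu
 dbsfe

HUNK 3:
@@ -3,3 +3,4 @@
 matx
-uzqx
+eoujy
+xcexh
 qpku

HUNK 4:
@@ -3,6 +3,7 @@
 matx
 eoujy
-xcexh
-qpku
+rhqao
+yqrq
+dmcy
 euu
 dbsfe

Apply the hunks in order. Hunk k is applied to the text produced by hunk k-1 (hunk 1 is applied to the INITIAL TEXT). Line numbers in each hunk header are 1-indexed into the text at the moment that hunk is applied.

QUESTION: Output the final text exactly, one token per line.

Hunk 1: at line 4 remove [wes,cgoky,hhra] add [dbsfe] -> 8 lines: asl ngdud fkv litvm euu dbsfe pos peeuq
Hunk 2: at line 1 remove [fkv,litvm] add [matx,uzqx,qpku] -> 9 lines: asl ngdud matx uzqx qpku euu dbsfe pos peeuq
Hunk 3: at line 3 remove [uzqx] add [eoujy,xcexh] -> 10 lines: asl ngdud matx eoujy xcexh qpku euu dbsfe pos peeuq
Hunk 4: at line 3 remove [xcexh,qpku] add [rhqao,yqrq,dmcy] -> 11 lines: asl ngdud matx eoujy rhqao yqrq dmcy euu dbsfe pos peeuq

Answer: asl
ngdud
matx
eoujy
rhqao
yqrq
dmcy
euu
dbsfe
pos
peeuq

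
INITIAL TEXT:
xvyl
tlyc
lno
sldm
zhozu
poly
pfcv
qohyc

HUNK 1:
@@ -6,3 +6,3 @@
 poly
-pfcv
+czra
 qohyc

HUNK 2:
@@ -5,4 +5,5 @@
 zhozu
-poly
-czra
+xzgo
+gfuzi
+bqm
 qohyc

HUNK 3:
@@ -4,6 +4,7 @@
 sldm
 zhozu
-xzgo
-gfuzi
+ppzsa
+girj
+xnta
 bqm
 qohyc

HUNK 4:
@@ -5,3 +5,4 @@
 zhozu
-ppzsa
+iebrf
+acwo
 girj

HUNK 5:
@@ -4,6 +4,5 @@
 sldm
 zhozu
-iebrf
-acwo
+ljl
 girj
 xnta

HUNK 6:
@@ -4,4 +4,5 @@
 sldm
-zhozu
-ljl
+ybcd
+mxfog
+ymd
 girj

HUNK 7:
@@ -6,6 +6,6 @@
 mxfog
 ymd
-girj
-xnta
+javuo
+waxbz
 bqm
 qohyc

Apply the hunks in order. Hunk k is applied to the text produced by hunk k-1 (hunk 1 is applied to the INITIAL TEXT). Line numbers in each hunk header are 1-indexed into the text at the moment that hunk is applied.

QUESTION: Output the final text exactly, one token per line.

Answer: xvyl
tlyc
lno
sldm
ybcd
mxfog
ymd
javuo
waxbz
bqm
qohyc

Derivation:
Hunk 1: at line 6 remove [pfcv] add [czra] -> 8 lines: xvyl tlyc lno sldm zhozu poly czra qohyc
Hunk 2: at line 5 remove [poly,czra] add [xzgo,gfuzi,bqm] -> 9 lines: xvyl tlyc lno sldm zhozu xzgo gfuzi bqm qohyc
Hunk 3: at line 4 remove [xzgo,gfuzi] add [ppzsa,girj,xnta] -> 10 lines: xvyl tlyc lno sldm zhozu ppzsa girj xnta bqm qohyc
Hunk 4: at line 5 remove [ppzsa] add [iebrf,acwo] -> 11 lines: xvyl tlyc lno sldm zhozu iebrf acwo girj xnta bqm qohyc
Hunk 5: at line 4 remove [iebrf,acwo] add [ljl] -> 10 lines: xvyl tlyc lno sldm zhozu ljl girj xnta bqm qohyc
Hunk 6: at line 4 remove [zhozu,ljl] add [ybcd,mxfog,ymd] -> 11 lines: xvyl tlyc lno sldm ybcd mxfog ymd girj xnta bqm qohyc
Hunk 7: at line 6 remove [girj,xnta] add [javuo,waxbz] -> 11 lines: xvyl tlyc lno sldm ybcd mxfog ymd javuo waxbz bqm qohyc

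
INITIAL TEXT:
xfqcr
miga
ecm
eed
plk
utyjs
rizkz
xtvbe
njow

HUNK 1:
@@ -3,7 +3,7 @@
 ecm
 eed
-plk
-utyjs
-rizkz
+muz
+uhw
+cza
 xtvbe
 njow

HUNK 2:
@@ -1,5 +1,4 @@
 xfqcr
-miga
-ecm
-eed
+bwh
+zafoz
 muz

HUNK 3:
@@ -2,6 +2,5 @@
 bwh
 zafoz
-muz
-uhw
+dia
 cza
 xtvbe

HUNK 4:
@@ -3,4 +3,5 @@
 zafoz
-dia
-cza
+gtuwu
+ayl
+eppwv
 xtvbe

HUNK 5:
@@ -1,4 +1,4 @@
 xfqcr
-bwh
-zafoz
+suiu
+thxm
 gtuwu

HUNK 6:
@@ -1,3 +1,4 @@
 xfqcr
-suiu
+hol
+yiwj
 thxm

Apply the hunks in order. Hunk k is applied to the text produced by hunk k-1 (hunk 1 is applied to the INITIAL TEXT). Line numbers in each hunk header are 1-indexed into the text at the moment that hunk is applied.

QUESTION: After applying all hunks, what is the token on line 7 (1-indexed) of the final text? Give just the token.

Hunk 1: at line 3 remove [plk,utyjs,rizkz] add [muz,uhw,cza] -> 9 lines: xfqcr miga ecm eed muz uhw cza xtvbe njow
Hunk 2: at line 1 remove [miga,ecm,eed] add [bwh,zafoz] -> 8 lines: xfqcr bwh zafoz muz uhw cza xtvbe njow
Hunk 3: at line 2 remove [muz,uhw] add [dia] -> 7 lines: xfqcr bwh zafoz dia cza xtvbe njow
Hunk 4: at line 3 remove [dia,cza] add [gtuwu,ayl,eppwv] -> 8 lines: xfqcr bwh zafoz gtuwu ayl eppwv xtvbe njow
Hunk 5: at line 1 remove [bwh,zafoz] add [suiu,thxm] -> 8 lines: xfqcr suiu thxm gtuwu ayl eppwv xtvbe njow
Hunk 6: at line 1 remove [suiu] add [hol,yiwj] -> 9 lines: xfqcr hol yiwj thxm gtuwu ayl eppwv xtvbe njow
Final line 7: eppwv

Answer: eppwv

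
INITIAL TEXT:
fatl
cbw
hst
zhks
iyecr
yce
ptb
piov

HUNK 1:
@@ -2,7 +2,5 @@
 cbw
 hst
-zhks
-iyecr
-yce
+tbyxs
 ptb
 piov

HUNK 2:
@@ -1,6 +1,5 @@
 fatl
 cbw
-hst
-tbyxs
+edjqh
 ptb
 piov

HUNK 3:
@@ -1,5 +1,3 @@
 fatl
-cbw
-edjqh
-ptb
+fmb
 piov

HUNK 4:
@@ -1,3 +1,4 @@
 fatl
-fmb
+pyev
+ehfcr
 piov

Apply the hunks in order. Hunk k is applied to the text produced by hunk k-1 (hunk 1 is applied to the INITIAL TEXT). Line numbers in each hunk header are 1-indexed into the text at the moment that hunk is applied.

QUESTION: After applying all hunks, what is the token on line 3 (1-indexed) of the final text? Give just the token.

Answer: ehfcr

Derivation:
Hunk 1: at line 2 remove [zhks,iyecr,yce] add [tbyxs] -> 6 lines: fatl cbw hst tbyxs ptb piov
Hunk 2: at line 1 remove [hst,tbyxs] add [edjqh] -> 5 lines: fatl cbw edjqh ptb piov
Hunk 3: at line 1 remove [cbw,edjqh,ptb] add [fmb] -> 3 lines: fatl fmb piov
Hunk 4: at line 1 remove [fmb] add [pyev,ehfcr] -> 4 lines: fatl pyev ehfcr piov
Final line 3: ehfcr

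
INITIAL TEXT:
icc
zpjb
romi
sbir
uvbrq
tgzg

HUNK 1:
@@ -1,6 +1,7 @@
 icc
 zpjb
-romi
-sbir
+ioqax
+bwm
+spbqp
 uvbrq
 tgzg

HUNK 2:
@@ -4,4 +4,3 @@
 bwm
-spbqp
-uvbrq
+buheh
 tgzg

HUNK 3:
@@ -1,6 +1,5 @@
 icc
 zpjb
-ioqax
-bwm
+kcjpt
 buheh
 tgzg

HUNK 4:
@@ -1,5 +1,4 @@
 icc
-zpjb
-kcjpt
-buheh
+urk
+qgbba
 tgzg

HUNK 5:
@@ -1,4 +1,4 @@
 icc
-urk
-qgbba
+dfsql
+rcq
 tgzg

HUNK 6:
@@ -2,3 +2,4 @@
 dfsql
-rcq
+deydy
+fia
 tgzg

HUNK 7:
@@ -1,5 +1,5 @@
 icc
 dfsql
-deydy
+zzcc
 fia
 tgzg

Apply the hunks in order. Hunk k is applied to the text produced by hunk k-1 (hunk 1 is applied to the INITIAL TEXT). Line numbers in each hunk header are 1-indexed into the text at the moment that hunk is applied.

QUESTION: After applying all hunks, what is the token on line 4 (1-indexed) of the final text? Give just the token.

Hunk 1: at line 1 remove [romi,sbir] add [ioqax,bwm,spbqp] -> 7 lines: icc zpjb ioqax bwm spbqp uvbrq tgzg
Hunk 2: at line 4 remove [spbqp,uvbrq] add [buheh] -> 6 lines: icc zpjb ioqax bwm buheh tgzg
Hunk 3: at line 1 remove [ioqax,bwm] add [kcjpt] -> 5 lines: icc zpjb kcjpt buheh tgzg
Hunk 4: at line 1 remove [zpjb,kcjpt,buheh] add [urk,qgbba] -> 4 lines: icc urk qgbba tgzg
Hunk 5: at line 1 remove [urk,qgbba] add [dfsql,rcq] -> 4 lines: icc dfsql rcq tgzg
Hunk 6: at line 2 remove [rcq] add [deydy,fia] -> 5 lines: icc dfsql deydy fia tgzg
Hunk 7: at line 1 remove [deydy] add [zzcc] -> 5 lines: icc dfsql zzcc fia tgzg
Final line 4: fia

Answer: fia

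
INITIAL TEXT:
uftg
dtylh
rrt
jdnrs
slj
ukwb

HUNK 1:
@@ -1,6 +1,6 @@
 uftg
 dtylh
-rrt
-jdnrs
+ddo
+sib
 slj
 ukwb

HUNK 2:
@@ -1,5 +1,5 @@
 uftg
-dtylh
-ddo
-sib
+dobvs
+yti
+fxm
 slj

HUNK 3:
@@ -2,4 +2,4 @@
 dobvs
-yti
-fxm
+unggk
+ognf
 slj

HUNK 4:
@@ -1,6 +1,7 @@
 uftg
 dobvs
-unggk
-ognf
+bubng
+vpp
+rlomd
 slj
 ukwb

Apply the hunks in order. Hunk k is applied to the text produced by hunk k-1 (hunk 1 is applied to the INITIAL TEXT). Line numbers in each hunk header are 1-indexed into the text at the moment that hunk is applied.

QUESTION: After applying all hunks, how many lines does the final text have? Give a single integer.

Answer: 7

Derivation:
Hunk 1: at line 1 remove [rrt,jdnrs] add [ddo,sib] -> 6 lines: uftg dtylh ddo sib slj ukwb
Hunk 2: at line 1 remove [dtylh,ddo,sib] add [dobvs,yti,fxm] -> 6 lines: uftg dobvs yti fxm slj ukwb
Hunk 3: at line 2 remove [yti,fxm] add [unggk,ognf] -> 6 lines: uftg dobvs unggk ognf slj ukwb
Hunk 4: at line 1 remove [unggk,ognf] add [bubng,vpp,rlomd] -> 7 lines: uftg dobvs bubng vpp rlomd slj ukwb
Final line count: 7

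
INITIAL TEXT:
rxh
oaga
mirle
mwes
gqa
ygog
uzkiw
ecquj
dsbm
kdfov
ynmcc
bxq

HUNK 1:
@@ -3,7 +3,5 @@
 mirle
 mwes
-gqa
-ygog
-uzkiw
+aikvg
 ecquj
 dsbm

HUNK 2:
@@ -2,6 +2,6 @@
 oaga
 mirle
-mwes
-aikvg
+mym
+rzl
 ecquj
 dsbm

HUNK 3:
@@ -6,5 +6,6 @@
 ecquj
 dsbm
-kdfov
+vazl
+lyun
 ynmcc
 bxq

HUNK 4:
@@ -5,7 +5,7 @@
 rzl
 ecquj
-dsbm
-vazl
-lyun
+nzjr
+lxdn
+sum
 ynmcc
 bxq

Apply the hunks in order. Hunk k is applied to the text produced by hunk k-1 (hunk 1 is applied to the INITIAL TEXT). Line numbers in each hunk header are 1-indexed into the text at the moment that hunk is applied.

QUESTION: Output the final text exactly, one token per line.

Answer: rxh
oaga
mirle
mym
rzl
ecquj
nzjr
lxdn
sum
ynmcc
bxq

Derivation:
Hunk 1: at line 3 remove [gqa,ygog,uzkiw] add [aikvg] -> 10 lines: rxh oaga mirle mwes aikvg ecquj dsbm kdfov ynmcc bxq
Hunk 2: at line 2 remove [mwes,aikvg] add [mym,rzl] -> 10 lines: rxh oaga mirle mym rzl ecquj dsbm kdfov ynmcc bxq
Hunk 3: at line 6 remove [kdfov] add [vazl,lyun] -> 11 lines: rxh oaga mirle mym rzl ecquj dsbm vazl lyun ynmcc bxq
Hunk 4: at line 5 remove [dsbm,vazl,lyun] add [nzjr,lxdn,sum] -> 11 lines: rxh oaga mirle mym rzl ecquj nzjr lxdn sum ynmcc bxq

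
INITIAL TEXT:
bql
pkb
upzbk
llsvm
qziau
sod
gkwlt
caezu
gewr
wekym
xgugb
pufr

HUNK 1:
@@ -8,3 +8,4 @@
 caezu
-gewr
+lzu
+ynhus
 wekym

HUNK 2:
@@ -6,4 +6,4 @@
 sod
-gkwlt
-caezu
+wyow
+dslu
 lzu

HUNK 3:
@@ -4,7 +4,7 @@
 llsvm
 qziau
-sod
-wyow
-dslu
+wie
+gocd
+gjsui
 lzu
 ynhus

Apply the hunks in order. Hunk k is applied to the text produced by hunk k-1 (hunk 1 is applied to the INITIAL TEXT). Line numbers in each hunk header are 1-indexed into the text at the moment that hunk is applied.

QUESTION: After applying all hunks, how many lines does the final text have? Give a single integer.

Answer: 13

Derivation:
Hunk 1: at line 8 remove [gewr] add [lzu,ynhus] -> 13 lines: bql pkb upzbk llsvm qziau sod gkwlt caezu lzu ynhus wekym xgugb pufr
Hunk 2: at line 6 remove [gkwlt,caezu] add [wyow,dslu] -> 13 lines: bql pkb upzbk llsvm qziau sod wyow dslu lzu ynhus wekym xgugb pufr
Hunk 3: at line 4 remove [sod,wyow,dslu] add [wie,gocd,gjsui] -> 13 lines: bql pkb upzbk llsvm qziau wie gocd gjsui lzu ynhus wekym xgugb pufr
Final line count: 13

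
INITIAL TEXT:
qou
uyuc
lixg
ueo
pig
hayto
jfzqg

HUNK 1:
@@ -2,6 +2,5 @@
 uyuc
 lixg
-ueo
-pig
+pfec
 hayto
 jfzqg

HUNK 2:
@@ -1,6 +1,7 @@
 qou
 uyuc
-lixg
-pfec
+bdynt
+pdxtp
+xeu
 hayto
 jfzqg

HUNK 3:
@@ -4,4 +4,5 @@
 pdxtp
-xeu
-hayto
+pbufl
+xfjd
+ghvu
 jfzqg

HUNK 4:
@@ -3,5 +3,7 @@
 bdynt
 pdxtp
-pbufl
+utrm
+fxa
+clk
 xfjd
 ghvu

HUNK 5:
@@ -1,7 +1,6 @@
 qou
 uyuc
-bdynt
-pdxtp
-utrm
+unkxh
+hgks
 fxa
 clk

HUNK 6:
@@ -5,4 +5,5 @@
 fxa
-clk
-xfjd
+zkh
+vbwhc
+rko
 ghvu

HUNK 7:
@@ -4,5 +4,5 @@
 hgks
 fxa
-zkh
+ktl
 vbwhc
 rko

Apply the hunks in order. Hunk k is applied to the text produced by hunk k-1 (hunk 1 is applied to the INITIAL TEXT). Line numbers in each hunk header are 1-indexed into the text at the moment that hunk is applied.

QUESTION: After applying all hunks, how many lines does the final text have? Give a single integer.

Answer: 10

Derivation:
Hunk 1: at line 2 remove [ueo,pig] add [pfec] -> 6 lines: qou uyuc lixg pfec hayto jfzqg
Hunk 2: at line 1 remove [lixg,pfec] add [bdynt,pdxtp,xeu] -> 7 lines: qou uyuc bdynt pdxtp xeu hayto jfzqg
Hunk 3: at line 4 remove [xeu,hayto] add [pbufl,xfjd,ghvu] -> 8 lines: qou uyuc bdynt pdxtp pbufl xfjd ghvu jfzqg
Hunk 4: at line 3 remove [pbufl] add [utrm,fxa,clk] -> 10 lines: qou uyuc bdynt pdxtp utrm fxa clk xfjd ghvu jfzqg
Hunk 5: at line 1 remove [bdynt,pdxtp,utrm] add [unkxh,hgks] -> 9 lines: qou uyuc unkxh hgks fxa clk xfjd ghvu jfzqg
Hunk 6: at line 5 remove [clk,xfjd] add [zkh,vbwhc,rko] -> 10 lines: qou uyuc unkxh hgks fxa zkh vbwhc rko ghvu jfzqg
Hunk 7: at line 4 remove [zkh] add [ktl] -> 10 lines: qou uyuc unkxh hgks fxa ktl vbwhc rko ghvu jfzqg
Final line count: 10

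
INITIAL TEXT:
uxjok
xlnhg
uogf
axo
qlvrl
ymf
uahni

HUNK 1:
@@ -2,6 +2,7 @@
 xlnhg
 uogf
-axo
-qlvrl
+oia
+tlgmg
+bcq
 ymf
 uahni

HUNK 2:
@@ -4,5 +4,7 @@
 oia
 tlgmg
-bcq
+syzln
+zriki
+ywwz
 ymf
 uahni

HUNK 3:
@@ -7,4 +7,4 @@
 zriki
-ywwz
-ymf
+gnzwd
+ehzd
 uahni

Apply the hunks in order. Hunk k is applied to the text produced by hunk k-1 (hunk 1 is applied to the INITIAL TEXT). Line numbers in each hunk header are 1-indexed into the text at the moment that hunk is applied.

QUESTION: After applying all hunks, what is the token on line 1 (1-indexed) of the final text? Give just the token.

Hunk 1: at line 2 remove [axo,qlvrl] add [oia,tlgmg,bcq] -> 8 lines: uxjok xlnhg uogf oia tlgmg bcq ymf uahni
Hunk 2: at line 4 remove [bcq] add [syzln,zriki,ywwz] -> 10 lines: uxjok xlnhg uogf oia tlgmg syzln zriki ywwz ymf uahni
Hunk 3: at line 7 remove [ywwz,ymf] add [gnzwd,ehzd] -> 10 lines: uxjok xlnhg uogf oia tlgmg syzln zriki gnzwd ehzd uahni
Final line 1: uxjok

Answer: uxjok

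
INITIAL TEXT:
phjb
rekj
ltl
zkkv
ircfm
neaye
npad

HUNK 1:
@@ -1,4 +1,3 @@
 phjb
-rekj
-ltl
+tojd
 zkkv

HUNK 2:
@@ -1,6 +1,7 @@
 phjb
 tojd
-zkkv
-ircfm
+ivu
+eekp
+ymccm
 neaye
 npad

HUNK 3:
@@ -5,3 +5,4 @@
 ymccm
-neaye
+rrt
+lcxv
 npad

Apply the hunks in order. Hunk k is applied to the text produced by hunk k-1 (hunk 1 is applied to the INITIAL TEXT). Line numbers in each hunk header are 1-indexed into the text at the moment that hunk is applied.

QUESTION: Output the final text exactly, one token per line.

Hunk 1: at line 1 remove [rekj,ltl] add [tojd] -> 6 lines: phjb tojd zkkv ircfm neaye npad
Hunk 2: at line 1 remove [zkkv,ircfm] add [ivu,eekp,ymccm] -> 7 lines: phjb tojd ivu eekp ymccm neaye npad
Hunk 3: at line 5 remove [neaye] add [rrt,lcxv] -> 8 lines: phjb tojd ivu eekp ymccm rrt lcxv npad

Answer: phjb
tojd
ivu
eekp
ymccm
rrt
lcxv
npad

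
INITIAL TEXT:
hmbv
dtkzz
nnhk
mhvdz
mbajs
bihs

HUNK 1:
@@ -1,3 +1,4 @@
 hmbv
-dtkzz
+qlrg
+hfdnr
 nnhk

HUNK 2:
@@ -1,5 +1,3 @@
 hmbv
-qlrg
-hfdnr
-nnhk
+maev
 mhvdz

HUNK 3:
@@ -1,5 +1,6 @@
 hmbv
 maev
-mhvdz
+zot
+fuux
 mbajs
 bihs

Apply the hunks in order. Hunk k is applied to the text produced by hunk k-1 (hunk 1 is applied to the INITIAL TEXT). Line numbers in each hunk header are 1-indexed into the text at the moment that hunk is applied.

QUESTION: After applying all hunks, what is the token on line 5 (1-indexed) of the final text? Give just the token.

Hunk 1: at line 1 remove [dtkzz] add [qlrg,hfdnr] -> 7 lines: hmbv qlrg hfdnr nnhk mhvdz mbajs bihs
Hunk 2: at line 1 remove [qlrg,hfdnr,nnhk] add [maev] -> 5 lines: hmbv maev mhvdz mbajs bihs
Hunk 3: at line 1 remove [mhvdz] add [zot,fuux] -> 6 lines: hmbv maev zot fuux mbajs bihs
Final line 5: mbajs

Answer: mbajs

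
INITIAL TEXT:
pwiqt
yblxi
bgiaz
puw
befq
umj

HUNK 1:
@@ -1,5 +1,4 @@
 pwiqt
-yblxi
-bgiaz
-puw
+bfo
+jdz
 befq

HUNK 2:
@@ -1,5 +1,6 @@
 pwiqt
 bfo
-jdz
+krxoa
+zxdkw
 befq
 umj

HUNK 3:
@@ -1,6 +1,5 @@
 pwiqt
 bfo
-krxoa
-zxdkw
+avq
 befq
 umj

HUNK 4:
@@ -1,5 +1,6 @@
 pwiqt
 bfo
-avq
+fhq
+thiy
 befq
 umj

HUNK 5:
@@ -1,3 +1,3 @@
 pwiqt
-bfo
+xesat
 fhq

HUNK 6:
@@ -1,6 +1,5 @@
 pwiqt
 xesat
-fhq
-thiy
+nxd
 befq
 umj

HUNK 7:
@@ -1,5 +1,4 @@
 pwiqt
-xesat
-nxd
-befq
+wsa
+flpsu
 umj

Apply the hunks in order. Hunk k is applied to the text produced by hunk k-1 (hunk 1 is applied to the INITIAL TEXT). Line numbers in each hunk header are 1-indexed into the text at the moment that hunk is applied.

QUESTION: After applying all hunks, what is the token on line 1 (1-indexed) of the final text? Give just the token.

Answer: pwiqt

Derivation:
Hunk 1: at line 1 remove [yblxi,bgiaz,puw] add [bfo,jdz] -> 5 lines: pwiqt bfo jdz befq umj
Hunk 2: at line 1 remove [jdz] add [krxoa,zxdkw] -> 6 lines: pwiqt bfo krxoa zxdkw befq umj
Hunk 3: at line 1 remove [krxoa,zxdkw] add [avq] -> 5 lines: pwiqt bfo avq befq umj
Hunk 4: at line 1 remove [avq] add [fhq,thiy] -> 6 lines: pwiqt bfo fhq thiy befq umj
Hunk 5: at line 1 remove [bfo] add [xesat] -> 6 lines: pwiqt xesat fhq thiy befq umj
Hunk 6: at line 1 remove [fhq,thiy] add [nxd] -> 5 lines: pwiqt xesat nxd befq umj
Hunk 7: at line 1 remove [xesat,nxd,befq] add [wsa,flpsu] -> 4 lines: pwiqt wsa flpsu umj
Final line 1: pwiqt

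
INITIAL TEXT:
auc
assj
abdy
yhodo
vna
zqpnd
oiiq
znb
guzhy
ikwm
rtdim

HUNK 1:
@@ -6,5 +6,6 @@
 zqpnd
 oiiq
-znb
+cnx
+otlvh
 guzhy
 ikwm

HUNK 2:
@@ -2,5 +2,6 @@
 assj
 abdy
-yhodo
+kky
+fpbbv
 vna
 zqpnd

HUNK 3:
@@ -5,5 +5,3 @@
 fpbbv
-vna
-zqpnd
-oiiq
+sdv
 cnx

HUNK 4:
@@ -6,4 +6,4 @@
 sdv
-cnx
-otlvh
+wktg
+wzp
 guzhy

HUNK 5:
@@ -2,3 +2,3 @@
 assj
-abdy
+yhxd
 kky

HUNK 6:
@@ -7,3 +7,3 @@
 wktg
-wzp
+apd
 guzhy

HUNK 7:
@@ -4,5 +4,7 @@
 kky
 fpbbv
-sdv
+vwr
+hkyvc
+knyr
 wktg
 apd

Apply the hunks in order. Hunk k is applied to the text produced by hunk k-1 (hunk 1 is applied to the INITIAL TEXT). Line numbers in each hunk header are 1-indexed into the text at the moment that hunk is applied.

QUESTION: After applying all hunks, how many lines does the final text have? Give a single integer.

Hunk 1: at line 6 remove [znb] add [cnx,otlvh] -> 12 lines: auc assj abdy yhodo vna zqpnd oiiq cnx otlvh guzhy ikwm rtdim
Hunk 2: at line 2 remove [yhodo] add [kky,fpbbv] -> 13 lines: auc assj abdy kky fpbbv vna zqpnd oiiq cnx otlvh guzhy ikwm rtdim
Hunk 3: at line 5 remove [vna,zqpnd,oiiq] add [sdv] -> 11 lines: auc assj abdy kky fpbbv sdv cnx otlvh guzhy ikwm rtdim
Hunk 4: at line 6 remove [cnx,otlvh] add [wktg,wzp] -> 11 lines: auc assj abdy kky fpbbv sdv wktg wzp guzhy ikwm rtdim
Hunk 5: at line 2 remove [abdy] add [yhxd] -> 11 lines: auc assj yhxd kky fpbbv sdv wktg wzp guzhy ikwm rtdim
Hunk 6: at line 7 remove [wzp] add [apd] -> 11 lines: auc assj yhxd kky fpbbv sdv wktg apd guzhy ikwm rtdim
Hunk 7: at line 4 remove [sdv] add [vwr,hkyvc,knyr] -> 13 lines: auc assj yhxd kky fpbbv vwr hkyvc knyr wktg apd guzhy ikwm rtdim
Final line count: 13

Answer: 13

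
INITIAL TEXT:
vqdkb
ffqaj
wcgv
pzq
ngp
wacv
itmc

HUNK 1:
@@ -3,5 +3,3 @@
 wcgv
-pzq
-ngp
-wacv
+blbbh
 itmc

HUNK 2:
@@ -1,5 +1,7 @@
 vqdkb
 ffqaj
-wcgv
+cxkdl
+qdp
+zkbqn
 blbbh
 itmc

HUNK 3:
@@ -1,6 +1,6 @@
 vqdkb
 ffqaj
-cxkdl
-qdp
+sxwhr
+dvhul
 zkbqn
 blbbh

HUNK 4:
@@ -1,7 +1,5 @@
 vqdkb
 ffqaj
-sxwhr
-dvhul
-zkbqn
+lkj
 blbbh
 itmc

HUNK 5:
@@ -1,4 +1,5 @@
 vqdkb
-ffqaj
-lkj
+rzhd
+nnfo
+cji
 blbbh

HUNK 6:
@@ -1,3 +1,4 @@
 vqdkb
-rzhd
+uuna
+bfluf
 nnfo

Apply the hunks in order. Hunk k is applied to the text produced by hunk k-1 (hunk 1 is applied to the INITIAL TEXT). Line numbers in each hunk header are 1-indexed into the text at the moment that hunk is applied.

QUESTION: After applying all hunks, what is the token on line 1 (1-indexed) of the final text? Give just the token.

Answer: vqdkb

Derivation:
Hunk 1: at line 3 remove [pzq,ngp,wacv] add [blbbh] -> 5 lines: vqdkb ffqaj wcgv blbbh itmc
Hunk 2: at line 1 remove [wcgv] add [cxkdl,qdp,zkbqn] -> 7 lines: vqdkb ffqaj cxkdl qdp zkbqn blbbh itmc
Hunk 3: at line 1 remove [cxkdl,qdp] add [sxwhr,dvhul] -> 7 lines: vqdkb ffqaj sxwhr dvhul zkbqn blbbh itmc
Hunk 4: at line 1 remove [sxwhr,dvhul,zkbqn] add [lkj] -> 5 lines: vqdkb ffqaj lkj blbbh itmc
Hunk 5: at line 1 remove [ffqaj,lkj] add [rzhd,nnfo,cji] -> 6 lines: vqdkb rzhd nnfo cji blbbh itmc
Hunk 6: at line 1 remove [rzhd] add [uuna,bfluf] -> 7 lines: vqdkb uuna bfluf nnfo cji blbbh itmc
Final line 1: vqdkb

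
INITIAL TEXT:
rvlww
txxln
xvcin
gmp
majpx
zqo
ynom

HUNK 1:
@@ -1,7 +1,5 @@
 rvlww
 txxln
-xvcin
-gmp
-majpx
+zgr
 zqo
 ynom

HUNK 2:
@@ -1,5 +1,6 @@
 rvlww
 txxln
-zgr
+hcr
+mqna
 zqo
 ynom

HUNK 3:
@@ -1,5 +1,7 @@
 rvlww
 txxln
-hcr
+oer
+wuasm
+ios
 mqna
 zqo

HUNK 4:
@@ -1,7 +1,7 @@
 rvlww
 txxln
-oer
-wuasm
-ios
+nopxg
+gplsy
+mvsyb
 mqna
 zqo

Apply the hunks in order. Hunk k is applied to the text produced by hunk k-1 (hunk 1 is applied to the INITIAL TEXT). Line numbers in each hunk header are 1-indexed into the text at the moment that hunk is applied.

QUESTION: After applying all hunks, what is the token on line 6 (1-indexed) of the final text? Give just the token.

Hunk 1: at line 1 remove [xvcin,gmp,majpx] add [zgr] -> 5 lines: rvlww txxln zgr zqo ynom
Hunk 2: at line 1 remove [zgr] add [hcr,mqna] -> 6 lines: rvlww txxln hcr mqna zqo ynom
Hunk 3: at line 1 remove [hcr] add [oer,wuasm,ios] -> 8 lines: rvlww txxln oer wuasm ios mqna zqo ynom
Hunk 4: at line 1 remove [oer,wuasm,ios] add [nopxg,gplsy,mvsyb] -> 8 lines: rvlww txxln nopxg gplsy mvsyb mqna zqo ynom
Final line 6: mqna

Answer: mqna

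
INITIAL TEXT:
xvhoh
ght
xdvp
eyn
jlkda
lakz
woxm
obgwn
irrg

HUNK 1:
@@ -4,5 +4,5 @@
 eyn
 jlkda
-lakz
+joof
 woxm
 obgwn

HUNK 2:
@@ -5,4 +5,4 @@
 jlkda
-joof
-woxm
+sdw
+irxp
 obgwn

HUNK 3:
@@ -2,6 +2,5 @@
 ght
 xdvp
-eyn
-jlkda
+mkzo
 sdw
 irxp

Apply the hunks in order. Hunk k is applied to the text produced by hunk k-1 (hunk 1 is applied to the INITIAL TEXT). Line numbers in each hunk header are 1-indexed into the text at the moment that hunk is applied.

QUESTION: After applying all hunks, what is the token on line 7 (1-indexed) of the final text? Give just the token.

Hunk 1: at line 4 remove [lakz] add [joof] -> 9 lines: xvhoh ght xdvp eyn jlkda joof woxm obgwn irrg
Hunk 2: at line 5 remove [joof,woxm] add [sdw,irxp] -> 9 lines: xvhoh ght xdvp eyn jlkda sdw irxp obgwn irrg
Hunk 3: at line 2 remove [eyn,jlkda] add [mkzo] -> 8 lines: xvhoh ght xdvp mkzo sdw irxp obgwn irrg
Final line 7: obgwn

Answer: obgwn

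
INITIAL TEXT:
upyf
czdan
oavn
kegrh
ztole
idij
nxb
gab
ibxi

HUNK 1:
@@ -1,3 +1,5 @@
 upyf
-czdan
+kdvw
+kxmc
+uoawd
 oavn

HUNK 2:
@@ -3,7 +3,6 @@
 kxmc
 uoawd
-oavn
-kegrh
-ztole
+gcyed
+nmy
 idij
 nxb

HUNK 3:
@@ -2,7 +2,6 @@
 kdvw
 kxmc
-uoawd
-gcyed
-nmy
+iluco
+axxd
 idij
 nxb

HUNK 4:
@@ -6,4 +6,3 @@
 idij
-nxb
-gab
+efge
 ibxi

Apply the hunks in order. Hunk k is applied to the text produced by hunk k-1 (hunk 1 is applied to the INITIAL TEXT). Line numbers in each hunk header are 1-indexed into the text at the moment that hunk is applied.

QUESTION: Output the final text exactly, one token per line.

Answer: upyf
kdvw
kxmc
iluco
axxd
idij
efge
ibxi

Derivation:
Hunk 1: at line 1 remove [czdan] add [kdvw,kxmc,uoawd] -> 11 lines: upyf kdvw kxmc uoawd oavn kegrh ztole idij nxb gab ibxi
Hunk 2: at line 3 remove [oavn,kegrh,ztole] add [gcyed,nmy] -> 10 lines: upyf kdvw kxmc uoawd gcyed nmy idij nxb gab ibxi
Hunk 3: at line 2 remove [uoawd,gcyed,nmy] add [iluco,axxd] -> 9 lines: upyf kdvw kxmc iluco axxd idij nxb gab ibxi
Hunk 4: at line 6 remove [nxb,gab] add [efge] -> 8 lines: upyf kdvw kxmc iluco axxd idij efge ibxi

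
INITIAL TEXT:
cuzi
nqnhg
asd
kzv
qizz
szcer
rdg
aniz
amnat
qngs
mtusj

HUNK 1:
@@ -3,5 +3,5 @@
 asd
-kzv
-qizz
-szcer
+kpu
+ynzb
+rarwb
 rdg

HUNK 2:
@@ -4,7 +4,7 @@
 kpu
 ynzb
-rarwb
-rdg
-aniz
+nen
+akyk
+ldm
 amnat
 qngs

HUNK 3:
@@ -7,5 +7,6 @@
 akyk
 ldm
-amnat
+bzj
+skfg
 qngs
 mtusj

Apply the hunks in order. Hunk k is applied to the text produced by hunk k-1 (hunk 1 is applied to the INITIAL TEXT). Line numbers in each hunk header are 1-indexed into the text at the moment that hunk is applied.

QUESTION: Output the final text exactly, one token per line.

Hunk 1: at line 3 remove [kzv,qizz,szcer] add [kpu,ynzb,rarwb] -> 11 lines: cuzi nqnhg asd kpu ynzb rarwb rdg aniz amnat qngs mtusj
Hunk 2: at line 4 remove [rarwb,rdg,aniz] add [nen,akyk,ldm] -> 11 lines: cuzi nqnhg asd kpu ynzb nen akyk ldm amnat qngs mtusj
Hunk 3: at line 7 remove [amnat] add [bzj,skfg] -> 12 lines: cuzi nqnhg asd kpu ynzb nen akyk ldm bzj skfg qngs mtusj

Answer: cuzi
nqnhg
asd
kpu
ynzb
nen
akyk
ldm
bzj
skfg
qngs
mtusj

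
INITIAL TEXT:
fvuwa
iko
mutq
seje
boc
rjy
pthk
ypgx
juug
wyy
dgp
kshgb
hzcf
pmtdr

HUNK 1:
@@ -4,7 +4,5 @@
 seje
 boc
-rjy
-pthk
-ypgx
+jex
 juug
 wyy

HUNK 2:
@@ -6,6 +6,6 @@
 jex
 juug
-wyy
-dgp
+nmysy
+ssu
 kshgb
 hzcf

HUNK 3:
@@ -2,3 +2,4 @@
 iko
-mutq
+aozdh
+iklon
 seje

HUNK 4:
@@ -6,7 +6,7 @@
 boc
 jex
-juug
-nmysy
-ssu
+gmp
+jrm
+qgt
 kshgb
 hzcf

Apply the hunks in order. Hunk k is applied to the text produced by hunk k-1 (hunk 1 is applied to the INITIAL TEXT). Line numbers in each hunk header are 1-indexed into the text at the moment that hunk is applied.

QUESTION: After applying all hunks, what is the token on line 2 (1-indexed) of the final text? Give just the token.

Answer: iko

Derivation:
Hunk 1: at line 4 remove [rjy,pthk,ypgx] add [jex] -> 12 lines: fvuwa iko mutq seje boc jex juug wyy dgp kshgb hzcf pmtdr
Hunk 2: at line 6 remove [wyy,dgp] add [nmysy,ssu] -> 12 lines: fvuwa iko mutq seje boc jex juug nmysy ssu kshgb hzcf pmtdr
Hunk 3: at line 2 remove [mutq] add [aozdh,iklon] -> 13 lines: fvuwa iko aozdh iklon seje boc jex juug nmysy ssu kshgb hzcf pmtdr
Hunk 4: at line 6 remove [juug,nmysy,ssu] add [gmp,jrm,qgt] -> 13 lines: fvuwa iko aozdh iklon seje boc jex gmp jrm qgt kshgb hzcf pmtdr
Final line 2: iko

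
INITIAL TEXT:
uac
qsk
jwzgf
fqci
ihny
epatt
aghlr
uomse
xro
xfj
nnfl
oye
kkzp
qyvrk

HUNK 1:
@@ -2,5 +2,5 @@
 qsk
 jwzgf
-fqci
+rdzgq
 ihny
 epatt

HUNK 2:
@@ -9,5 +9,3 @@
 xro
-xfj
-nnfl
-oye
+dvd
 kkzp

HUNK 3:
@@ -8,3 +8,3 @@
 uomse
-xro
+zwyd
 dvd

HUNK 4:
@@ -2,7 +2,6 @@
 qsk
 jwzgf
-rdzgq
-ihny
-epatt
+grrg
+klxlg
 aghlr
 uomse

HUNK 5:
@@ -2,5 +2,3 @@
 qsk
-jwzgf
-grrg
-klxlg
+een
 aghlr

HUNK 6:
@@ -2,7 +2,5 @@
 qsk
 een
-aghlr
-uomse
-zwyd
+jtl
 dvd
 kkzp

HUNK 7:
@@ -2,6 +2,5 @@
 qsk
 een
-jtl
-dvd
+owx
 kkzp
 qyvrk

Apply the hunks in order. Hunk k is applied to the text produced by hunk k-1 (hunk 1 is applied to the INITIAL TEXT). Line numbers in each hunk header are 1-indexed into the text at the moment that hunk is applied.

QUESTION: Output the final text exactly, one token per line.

Answer: uac
qsk
een
owx
kkzp
qyvrk

Derivation:
Hunk 1: at line 2 remove [fqci] add [rdzgq] -> 14 lines: uac qsk jwzgf rdzgq ihny epatt aghlr uomse xro xfj nnfl oye kkzp qyvrk
Hunk 2: at line 9 remove [xfj,nnfl,oye] add [dvd] -> 12 lines: uac qsk jwzgf rdzgq ihny epatt aghlr uomse xro dvd kkzp qyvrk
Hunk 3: at line 8 remove [xro] add [zwyd] -> 12 lines: uac qsk jwzgf rdzgq ihny epatt aghlr uomse zwyd dvd kkzp qyvrk
Hunk 4: at line 2 remove [rdzgq,ihny,epatt] add [grrg,klxlg] -> 11 lines: uac qsk jwzgf grrg klxlg aghlr uomse zwyd dvd kkzp qyvrk
Hunk 5: at line 2 remove [jwzgf,grrg,klxlg] add [een] -> 9 lines: uac qsk een aghlr uomse zwyd dvd kkzp qyvrk
Hunk 6: at line 2 remove [aghlr,uomse,zwyd] add [jtl] -> 7 lines: uac qsk een jtl dvd kkzp qyvrk
Hunk 7: at line 2 remove [jtl,dvd] add [owx] -> 6 lines: uac qsk een owx kkzp qyvrk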